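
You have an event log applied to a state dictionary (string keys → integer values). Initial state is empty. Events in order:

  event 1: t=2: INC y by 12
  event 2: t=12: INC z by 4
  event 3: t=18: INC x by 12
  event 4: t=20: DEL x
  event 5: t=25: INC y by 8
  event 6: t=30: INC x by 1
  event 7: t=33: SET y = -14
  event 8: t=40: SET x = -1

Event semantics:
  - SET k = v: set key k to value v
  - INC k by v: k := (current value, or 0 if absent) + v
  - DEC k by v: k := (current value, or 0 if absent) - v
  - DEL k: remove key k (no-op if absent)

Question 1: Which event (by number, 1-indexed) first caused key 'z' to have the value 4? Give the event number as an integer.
Answer: 2

Derivation:
Looking for first event where z becomes 4:
  event 2: z (absent) -> 4  <-- first match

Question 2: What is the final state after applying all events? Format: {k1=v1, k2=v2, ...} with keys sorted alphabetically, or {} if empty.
Answer: {x=-1, y=-14, z=4}

Derivation:
  after event 1 (t=2: INC y by 12): {y=12}
  after event 2 (t=12: INC z by 4): {y=12, z=4}
  after event 3 (t=18: INC x by 12): {x=12, y=12, z=4}
  after event 4 (t=20: DEL x): {y=12, z=4}
  after event 5 (t=25: INC y by 8): {y=20, z=4}
  after event 6 (t=30: INC x by 1): {x=1, y=20, z=4}
  after event 7 (t=33: SET y = -14): {x=1, y=-14, z=4}
  after event 8 (t=40: SET x = -1): {x=-1, y=-14, z=4}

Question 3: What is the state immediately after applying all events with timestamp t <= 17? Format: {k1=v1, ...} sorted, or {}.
Answer: {y=12, z=4}

Derivation:
Apply events with t <= 17 (2 events):
  after event 1 (t=2: INC y by 12): {y=12}
  after event 2 (t=12: INC z by 4): {y=12, z=4}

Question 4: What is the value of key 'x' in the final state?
Answer: -1

Derivation:
Track key 'x' through all 8 events:
  event 1 (t=2: INC y by 12): x unchanged
  event 2 (t=12: INC z by 4): x unchanged
  event 3 (t=18: INC x by 12): x (absent) -> 12
  event 4 (t=20: DEL x): x 12 -> (absent)
  event 5 (t=25: INC y by 8): x unchanged
  event 6 (t=30: INC x by 1): x (absent) -> 1
  event 7 (t=33: SET y = -14): x unchanged
  event 8 (t=40: SET x = -1): x 1 -> -1
Final: x = -1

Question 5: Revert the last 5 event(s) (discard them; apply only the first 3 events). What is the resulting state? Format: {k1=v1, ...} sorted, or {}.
Keep first 3 events (discard last 5):
  after event 1 (t=2: INC y by 12): {y=12}
  after event 2 (t=12: INC z by 4): {y=12, z=4}
  after event 3 (t=18: INC x by 12): {x=12, y=12, z=4}

Answer: {x=12, y=12, z=4}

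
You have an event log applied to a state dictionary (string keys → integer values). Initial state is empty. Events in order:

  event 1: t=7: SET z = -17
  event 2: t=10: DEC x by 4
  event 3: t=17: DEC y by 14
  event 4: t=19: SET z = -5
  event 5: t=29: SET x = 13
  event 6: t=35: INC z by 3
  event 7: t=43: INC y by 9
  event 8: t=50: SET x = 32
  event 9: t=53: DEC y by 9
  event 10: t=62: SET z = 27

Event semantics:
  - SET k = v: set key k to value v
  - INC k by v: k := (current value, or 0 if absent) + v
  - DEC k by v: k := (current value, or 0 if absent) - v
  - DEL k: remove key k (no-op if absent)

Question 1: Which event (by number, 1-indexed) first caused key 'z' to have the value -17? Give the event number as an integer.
Looking for first event where z becomes -17:
  event 1: z (absent) -> -17  <-- first match

Answer: 1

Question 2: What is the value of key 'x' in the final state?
Answer: 32

Derivation:
Track key 'x' through all 10 events:
  event 1 (t=7: SET z = -17): x unchanged
  event 2 (t=10: DEC x by 4): x (absent) -> -4
  event 3 (t=17: DEC y by 14): x unchanged
  event 4 (t=19: SET z = -5): x unchanged
  event 5 (t=29: SET x = 13): x -4 -> 13
  event 6 (t=35: INC z by 3): x unchanged
  event 7 (t=43: INC y by 9): x unchanged
  event 8 (t=50: SET x = 32): x 13 -> 32
  event 9 (t=53: DEC y by 9): x unchanged
  event 10 (t=62: SET z = 27): x unchanged
Final: x = 32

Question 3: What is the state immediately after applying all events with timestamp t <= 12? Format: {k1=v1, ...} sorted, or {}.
Answer: {x=-4, z=-17}

Derivation:
Apply events with t <= 12 (2 events):
  after event 1 (t=7: SET z = -17): {z=-17}
  after event 2 (t=10: DEC x by 4): {x=-4, z=-17}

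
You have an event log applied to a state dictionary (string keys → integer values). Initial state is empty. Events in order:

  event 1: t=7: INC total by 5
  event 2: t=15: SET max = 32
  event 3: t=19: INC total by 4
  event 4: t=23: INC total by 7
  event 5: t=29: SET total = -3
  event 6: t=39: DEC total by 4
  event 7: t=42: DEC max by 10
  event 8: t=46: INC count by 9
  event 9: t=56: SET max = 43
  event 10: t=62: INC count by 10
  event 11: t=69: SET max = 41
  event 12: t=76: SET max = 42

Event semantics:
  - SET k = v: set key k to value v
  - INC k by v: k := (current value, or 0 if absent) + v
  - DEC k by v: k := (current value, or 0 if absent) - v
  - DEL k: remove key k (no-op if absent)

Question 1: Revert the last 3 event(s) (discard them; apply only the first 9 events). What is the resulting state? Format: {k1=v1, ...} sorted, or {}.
Keep first 9 events (discard last 3):
  after event 1 (t=7: INC total by 5): {total=5}
  after event 2 (t=15: SET max = 32): {max=32, total=5}
  after event 3 (t=19: INC total by 4): {max=32, total=9}
  after event 4 (t=23: INC total by 7): {max=32, total=16}
  after event 5 (t=29: SET total = -3): {max=32, total=-3}
  after event 6 (t=39: DEC total by 4): {max=32, total=-7}
  after event 7 (t=42: DEC max by 10): {max=22, total=-7}
  after event 8 (t=46: INC count by 9): {count=9, max=22, total=-7}
  after event 9 (t=56: SET max = 43): {count=9, max=43, total=-7}

Answer: {count=9, max=43, total=-7}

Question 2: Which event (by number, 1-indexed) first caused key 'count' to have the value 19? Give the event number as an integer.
Looking for first event where count becomes 19:
  event 8: count = 9
  event 9: count = 9
  event 10: count 9 -> 19  <-- first match

Answer: 10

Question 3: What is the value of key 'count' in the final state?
Answer: 19

Derivation:
Track key 'count' through all 12 events:
  event 1 (t=7: INC total by 5): count unchanged
  event 2 (t=15: SET max = 32): count unchanged
  event 3 (t=19: INC total by 4): count unchanged
  event 4 (t=23: INC total by 7): count unchanged
  event 5 (t=29: SET total = -3): count unchanged
  event 6 (t=39: DEC total by 4): count unchanged
  event 7 (t=42: DEC max by 10): count unchanged
  event 8 (t=46: INC count by 9): count (absent) -> 9
  event 9 (t=56: SET max = 43): count unchanged
  event 10 (t=62: INC count by 10): count 9 -> 19
  event 11 (t=69: SET max = 41): count unchanged
  event 12 (t=76: SET max = 42): count unchanged
Final: count = 19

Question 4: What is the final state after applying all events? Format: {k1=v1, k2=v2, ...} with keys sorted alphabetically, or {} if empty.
Answer: {count=19, max=42, total=-7}

Derivation:
  after event 1 (t=7: INC total by 5): {total=5}
  after event 2 (t=15: SET max = 32): {max=32, total=5}
  after event 3 (t=19: INC total by 4): {max=32, total=9}
  after event 4 (t=23: INC total by 7): {max=32, total=16}
  after event 5 (t=29: SET total = -3): {max=32, total=-3}
  after event 6 (t=39: DEC total by 4): {max=32, total=-7}
  after event 7 (t=42: DEC max by 10): {max=22, total=-7}
  after event 8 (t=46: INC count by 9): {count=9, max=22, total=-7}
  after event 9 (t=56: SET max = 43): {count=9, max=43, total=-7}
  after event 10 (t=62: INC count by 10): {count=19, max=43, total=-7}
  after event 11 (t=69: SET max = 41): {count=19, max=41, total=-7}
  after event 12 (t=76: SET max = 42): {count=19, max=42, total=-7}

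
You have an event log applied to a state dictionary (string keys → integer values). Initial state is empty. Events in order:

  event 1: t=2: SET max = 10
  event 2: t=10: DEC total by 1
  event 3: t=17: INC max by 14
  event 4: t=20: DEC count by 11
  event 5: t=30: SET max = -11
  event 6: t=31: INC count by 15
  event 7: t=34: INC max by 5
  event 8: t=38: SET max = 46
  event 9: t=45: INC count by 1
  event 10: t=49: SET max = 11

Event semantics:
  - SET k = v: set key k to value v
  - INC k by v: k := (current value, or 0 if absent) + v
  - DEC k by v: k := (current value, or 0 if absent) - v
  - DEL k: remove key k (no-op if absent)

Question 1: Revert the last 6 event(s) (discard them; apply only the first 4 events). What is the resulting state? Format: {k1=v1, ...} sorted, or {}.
Keep first 4 events (discard last 6):
  after event 1 (t=2: SET max = 10): {max=10}
  after event 2 (t=10: DEC total by 1): {max=10, total=-1}
  after event 3 (t=17: INC max by 14): {max=24, total=-1}
  after event 4 (t=20: DEC count by 11): {count=-11, max=24, total=-1}

Answer: {count=-11, max=24, total=-1}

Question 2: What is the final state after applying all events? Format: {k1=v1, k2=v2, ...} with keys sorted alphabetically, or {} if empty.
Answer: {count=5, max=11, total=-1}

Derivation:
  after event 1 (t=2: SET max = 10): {max=10}
  after event 2 (t=10: DEC total by 1): {max=10, total=-1}
  after event 3 (t=17: INC max by 14): {max=24, total=-1}
  after event 4 (t=20: DEC count by 11): {count=-11, max=24, total=-1}
  after event 5 (t=30: SET max = -11): {count=-11, max=-11, total=-1}
  after event 6 (t=31: INC count by 15): {count=4, max=-11, total=-1}
  after event 7 (t=34: INC max by 5): {count=4, max=-6, total=-1}
  after event 8 (t=38: SET max = 46): {count=4, max=46, total=-1}
  after event 9 (t=45: INC count by 1): {count=5, max=46, total=-1}
  after event 10 (t=49: SET max = 11): {count=5, max=11, total=-1}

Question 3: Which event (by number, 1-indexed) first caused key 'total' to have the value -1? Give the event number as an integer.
Looking for first event where total becomes -1:
  event 2: total (absent) -> -1  <-- first match

Answer: 2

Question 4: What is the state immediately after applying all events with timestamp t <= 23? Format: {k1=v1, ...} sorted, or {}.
Answer: {count=-11, max=24, total=-1}

Derivation:
Apply events with t <= 23 (4 events):
  after event 1 (t=2: SET max = 10): {max=10}
  after event 2 (t=10: DEC total by 1): {max=10, total=-1}
  after event 3 (t=17: INC max by 14): {max=24, total=-1}
  after event 4 (t=20: DEC count by 11): {count=-11, max=24, total=-1}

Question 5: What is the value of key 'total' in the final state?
Track key 'total' through all 10 events:
  event 1 (t=2: SET max = 10): total unchanged
  event 2 (t=10: DEC total by 1): total (absent) -> -1
  event 3 (t=17: INC max by 14): total unchanged
  event 4 (t=20: DEC count by 11): total unchanged
  event 5 (t=30: SET max = -11): total unchanged
  event 6 (t=31: INC count by 15): total unchanged
  event 7 (t=34: INC max by 5): total unchanged
  event 8 (t=38: SET max = 46): total unchanged
  event 9 (t=45: INC count by 1): total unchanged
  event 10 (t=49: SET max = 11): total unchanged
Final: total = -1

Answer: -1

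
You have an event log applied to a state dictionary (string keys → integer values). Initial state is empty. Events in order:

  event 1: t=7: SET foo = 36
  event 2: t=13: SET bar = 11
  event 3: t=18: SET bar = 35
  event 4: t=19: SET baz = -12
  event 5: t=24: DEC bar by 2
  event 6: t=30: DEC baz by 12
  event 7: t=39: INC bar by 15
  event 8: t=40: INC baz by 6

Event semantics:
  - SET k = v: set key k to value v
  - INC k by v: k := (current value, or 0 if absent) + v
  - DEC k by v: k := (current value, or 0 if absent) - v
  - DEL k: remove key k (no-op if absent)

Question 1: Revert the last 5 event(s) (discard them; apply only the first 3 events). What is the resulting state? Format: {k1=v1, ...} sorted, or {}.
Answer: {bar=35, foo=36}

Derivation:
Keep first 3 events (discard last 5):
  after event 1 (t=7: SET foo = 36): {foo=36}
  after event 2 (t=13: SET bar = 11): {bar=11, foo=36}
  after event 3 (t=18: SET bar = 35): {bar=35, foo=36}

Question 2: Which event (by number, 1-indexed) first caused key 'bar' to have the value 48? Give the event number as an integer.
Looking for first event where bar becomes 48:
  event 2: bar = 11
  event 3: bar = 35
  event 4: bar = 35
  event 5: bar = 33
  event 6: bar = 33
  event 7: bar 33 -> 48  <-- first match

Answer: 7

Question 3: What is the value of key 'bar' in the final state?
Answer: 48

Derivation:
Track key 'bar' through all 8 events:
  event 1 (t=7: SET foo = 36): bar unchanged
  event 2 (t=13: SET bar = 11): bar (absent) -> 11
  event 3 (t=18: SET bar = 35): bar 11 -> 35
  event 4 (t=19: SET baz = -12): bar unchanged
  event 5 (t=24: DEC bar by 2): bar 35 -> 33
  event 6 (t=30: DEC baz by 12): bar unchanged
  event 7 (t=39: INC bar by 15): bar 33 -> 48
  event 8 (t=40: INC baz by 6): bar unchanged
Final: bar = 48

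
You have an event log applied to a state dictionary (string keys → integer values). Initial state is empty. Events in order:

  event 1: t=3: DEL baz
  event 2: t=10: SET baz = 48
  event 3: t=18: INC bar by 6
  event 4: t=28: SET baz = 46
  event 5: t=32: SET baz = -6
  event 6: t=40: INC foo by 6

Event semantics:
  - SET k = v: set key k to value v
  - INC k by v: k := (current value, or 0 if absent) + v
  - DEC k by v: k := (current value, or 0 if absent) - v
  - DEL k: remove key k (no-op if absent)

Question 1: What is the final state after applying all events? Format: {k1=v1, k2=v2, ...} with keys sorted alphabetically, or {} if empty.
  after event 1 (t=3: DEL baz): {}
  after event 2 (t=10: SET baz = 48): {baz=48}
  after event 3 (t=18: INC bar by 6): {bar=6, baz=48}
  after event 4 (t=28: SET baz = 46): {bar=6, baz=46}
  after event 5 (t=32: SET baz = -6): {bar=6, baz=-6}
  after event 6 (t=40: INC foo by 6): {bar=6, baz=-6, foo=6}

Answer: {bar=6, baz=-6, foo=6}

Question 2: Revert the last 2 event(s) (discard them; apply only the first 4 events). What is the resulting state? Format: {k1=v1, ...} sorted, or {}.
Keep first 4 events (discard last 2):
  after event 1 (t=3: DEL baz): {}
  after event 2 (t=10: SET baz = 48): {baz=48}
  after event 3 (t=18: INC bar by 6): {bar=6, baz=48}
  after event 4 (t=28: SET baz = 46): {bar=6, baz=46}

Answer: {bar=6, baz=46}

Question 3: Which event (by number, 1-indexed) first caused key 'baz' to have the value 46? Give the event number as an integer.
Looking for first event where baz becomes 46:
  event 2: baz = 48
  event 3: baz = 48
  event 4: baz 48 -> 46  <-- first match

Answer: 4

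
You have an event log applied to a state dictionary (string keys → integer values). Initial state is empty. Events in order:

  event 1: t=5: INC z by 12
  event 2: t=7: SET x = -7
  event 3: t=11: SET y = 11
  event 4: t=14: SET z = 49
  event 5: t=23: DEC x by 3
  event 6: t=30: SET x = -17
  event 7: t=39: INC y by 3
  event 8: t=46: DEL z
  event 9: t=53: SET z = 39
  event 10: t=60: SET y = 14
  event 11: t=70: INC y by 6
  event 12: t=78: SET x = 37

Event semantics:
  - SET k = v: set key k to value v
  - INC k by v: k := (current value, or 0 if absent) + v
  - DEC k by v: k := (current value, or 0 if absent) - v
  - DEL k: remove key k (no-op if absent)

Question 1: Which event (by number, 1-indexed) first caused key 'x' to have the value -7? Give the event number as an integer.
Answer: 2

Derivation:
Looking for first event where x becomes -7:
  event 2: x (absent) -> -7  <-- first match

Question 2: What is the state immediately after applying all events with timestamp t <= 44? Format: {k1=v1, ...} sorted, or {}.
Apply events with t <= 44 (7 events):
  after event 1 (t=5: INC z by 12): {z=12}
  after event 2 (t=7: SET x = -7): {x=-7, z=12}
  after event 3 (t=11: SET y = 11): {x=-7, y=11, z=12}
  after event 4 (t=14: SET z = 49): {x=-7, y=11, z=49}
  after event 5 (t=23: DEC x by 3): {x=-10, y=11, z=49}
  after event 6 (t=30: SET x = -17): {x=-17, y=11, z=49}
  after event 7 (t=39: INC y by 3): {x=-17, y=14, z=49}

Answer: {x=-17, y=14, z=49}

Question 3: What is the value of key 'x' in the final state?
Track key 'x' through all 12 events:
  event 1 (t=5: INC z by 12): x unchanged
  event 2 (t=7: SET x = -7): x (absent) -> -7
  event 3 (t=11: SET y = 11): x unchanged
  event 4 (t=14: SET z = 49): x unchanged
  event 5 (t=23: DEC x by 3): x -7 -> -10
  event 6 (t=30: SET x = -17): x -10 -> -17
  event 7 (t=39: INC y by 3): x unchanged
  event 8 (t=46: DEL z): x unchanged
  event 9 (t=53: SET z = 39): x unchanged
  event 10 (t=60: SET y = 14): x unchanged
  event 11 (t=70: INC y by 6): x unchanged
  event 12 (t=78: SET x = 37): x -17 -> 37
Final: x = 37

Answer: 37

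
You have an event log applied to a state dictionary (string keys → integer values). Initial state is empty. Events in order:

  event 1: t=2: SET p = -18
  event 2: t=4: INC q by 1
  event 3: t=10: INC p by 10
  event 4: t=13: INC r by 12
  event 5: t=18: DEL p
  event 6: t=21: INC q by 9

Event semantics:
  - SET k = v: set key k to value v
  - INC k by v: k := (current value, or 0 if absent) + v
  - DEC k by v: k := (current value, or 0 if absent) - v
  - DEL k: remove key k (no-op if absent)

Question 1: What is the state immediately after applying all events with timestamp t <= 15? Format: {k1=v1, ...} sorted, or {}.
Apply events with t <= 15 (4 events):
  after event 1 (t=2: SET p = -18): {p=-18}
  after event 2 (t=4: INC q by 1): {p=-18, q=1}
  after event 3 (t=10: INC p by 10): {p=-8, q=1}
  after event 4 (t=13: INC r by 12): {p=-8, q=1, r=12}

Answer: {p=-8, q=1, r=12}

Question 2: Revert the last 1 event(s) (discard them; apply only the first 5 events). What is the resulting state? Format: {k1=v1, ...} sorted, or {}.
Keep first 5 events (discard last 1):
  after event 1 (t=2: SET p = -18): {p=-18}
  after event 2 (t=4: INC q by 1): {p=-18, q=1}
  after event 3 (t=10: INC p by 10): {p=-8, q=1}
  after event 4 (t=13: INC r by 12): {p=-8, q=1, r=12}
  after event 5 (t=18: DEL p): {q=1, r=12}

Answer: {q=1, r=12}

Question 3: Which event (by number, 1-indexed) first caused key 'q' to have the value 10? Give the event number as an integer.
Looking for first event where q becomes 10:
  event 2: q = 1
  event 3: q = 1
  event 4: q = 1
  event 5: q = 1
  event 6: q 1 -> 10  <-- first match

Answer: 6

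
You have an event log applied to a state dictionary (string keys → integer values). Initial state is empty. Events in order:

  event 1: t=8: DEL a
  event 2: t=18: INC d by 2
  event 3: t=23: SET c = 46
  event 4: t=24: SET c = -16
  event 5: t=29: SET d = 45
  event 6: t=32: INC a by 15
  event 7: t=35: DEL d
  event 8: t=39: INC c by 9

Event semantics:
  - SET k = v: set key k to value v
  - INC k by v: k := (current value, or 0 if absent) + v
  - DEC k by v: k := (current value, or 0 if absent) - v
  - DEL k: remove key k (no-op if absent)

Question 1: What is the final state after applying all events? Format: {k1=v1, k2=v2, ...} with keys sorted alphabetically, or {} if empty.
Answer: {a=15, c=-7}

Derivation:
  after event 1 (t=8: DEL a): {}
  after event 2 (t=18: INC d by 2): {d=2}
  after event 3 (t=23: SET c = 46): {c=46, d=2}
  after event 4 (t=24: SET c = -16): {c=-16, d=2}
  after event 5 (t=29: SET d = 45): {c=-16, d=45}
  after event 6 (t=32: INC a by 15): {a=15, c=-16, d=45}
  after event 7 (t=35: DEL d): {a=15, c=-16}
  after event 8 (t=39: INC c by 9): {a=15, c=-7}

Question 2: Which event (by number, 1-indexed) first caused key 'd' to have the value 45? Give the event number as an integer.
Looking for first event where d becomes 45:
  event 2: d = 2
  event 3: d = 2
  event 4: d = 2
  event 5: d 2 -> 45  <-- first match

Answer: 5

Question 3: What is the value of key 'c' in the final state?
Answer: -7

Derivation:
Track key 'c' through all 8 events:
  event 1 (t=8: DEL a): c unchanged
  event 2 (t=18: INC d by 2): c unchanged
  event 3 (t=23: SET c = 46): c (absent) -> 46
  event 4 (t=24: SET c = -16): c 46 -> -16
  event 5 (t=29: SET d = 45): c unchanged
  event 6 (t=32: INC a by 15): c unchanged
  event 7 (t=35: DEL d): c unchanged
  event 8 (t=39: INC c by 9): c -16 -> -7
Final: c = -7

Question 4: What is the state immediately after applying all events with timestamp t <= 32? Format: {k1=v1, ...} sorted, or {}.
Answer: {a=15, c=-16, d=45}

Derivation:
Apply events with t <= 32 (6 events):
  after event 1 (t=8: DEL a): {}
  after event 2 (t=18: INC d by 2): {d=2}
  after event 3 (t=23: SET c = 46): {c=46, d=2}
  after event 4 (t=24: SET c = -16): {c=-16, d=2}
  after event 5 (t=29: SET d = 45): {c=-16, d=45}
  after event 6 (t=32: INC a by 15): {a=15, c=-16, d=45}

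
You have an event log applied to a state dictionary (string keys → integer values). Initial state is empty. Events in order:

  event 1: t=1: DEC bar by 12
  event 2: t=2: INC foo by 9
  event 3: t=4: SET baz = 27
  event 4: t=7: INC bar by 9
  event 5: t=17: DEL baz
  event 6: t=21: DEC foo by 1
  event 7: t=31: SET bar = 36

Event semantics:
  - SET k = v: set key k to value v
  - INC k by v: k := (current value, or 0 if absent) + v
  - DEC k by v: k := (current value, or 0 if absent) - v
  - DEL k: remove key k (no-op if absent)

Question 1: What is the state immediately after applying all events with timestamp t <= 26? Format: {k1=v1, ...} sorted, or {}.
Apply events with t <= 26 (6 events):
  after event 1 (t=1: DEC bar by 12): {bar=-12}
  after event 2 (t=2: INC foo by 9): {bar=-12, foo=9}
  after event 3 (t=4: SET baz = 27): {bar=-12, baz=27, foo=9}
  after event 4 (t=7: INC bar by 9): {bar=-3, baz=27, foo=9}
  after event 5 (t=17: DEL baz): {bar=-3, foo=9}
  after event 6 (t=21: DEC foo by 1): {bar=-3, foo=8}

Answer: {bar=-3, foo=8}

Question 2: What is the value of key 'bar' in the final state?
Track key 'bar' through all 7 events:
  event 1 (t=1: DEC bar by 12): bar (absent) -> -12
  event 2 (t=2: INC foo by 9): bar unchanged
  event 3 (t=4: SET baz = 27): bar unchanged
  event 4 (t=7: INC bar by 9): bar -12 -> -3
  event 5 (t=17: DEL baz): bar unchanged
  event 6 (t=21: DEC foo by 1): bar unchanged
  event 7 (t=31: SET bar = 36): bar -3 -> 36
Final: bar = 36

Answer: 36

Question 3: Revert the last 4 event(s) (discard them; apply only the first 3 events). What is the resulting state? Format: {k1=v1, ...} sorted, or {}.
Keep first 3 events (discard last 4):
  after event 1 (t=1: DEC bar by 12): {bar=-12}
  after event 2 (t=2: INC foo by 9): {bar=-12, foo=9}
  after event 3 (t=4: SET baz = 27): {bar=-12, baz=27, foo=9}

Answer: {bar=-12, baz=27, foo=9}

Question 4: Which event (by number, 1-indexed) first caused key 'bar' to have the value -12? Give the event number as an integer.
Looking for first event where bar becomes -12:
  event 1: bar (absent) -> -12  <-- first match

Answer: 1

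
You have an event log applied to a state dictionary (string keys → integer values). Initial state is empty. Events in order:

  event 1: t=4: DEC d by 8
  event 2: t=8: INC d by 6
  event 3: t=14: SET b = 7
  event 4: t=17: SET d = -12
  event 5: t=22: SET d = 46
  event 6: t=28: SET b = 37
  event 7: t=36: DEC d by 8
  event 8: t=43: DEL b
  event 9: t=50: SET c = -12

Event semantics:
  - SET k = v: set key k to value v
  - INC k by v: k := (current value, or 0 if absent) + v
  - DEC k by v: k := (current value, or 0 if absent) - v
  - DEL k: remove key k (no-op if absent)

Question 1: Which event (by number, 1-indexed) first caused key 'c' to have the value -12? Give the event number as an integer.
Answer: 9

Derivation:
Looking for first event where c becomes -12:
  event 9: c (absent) -> -12  <-- first match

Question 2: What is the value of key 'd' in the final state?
Track key 'd' through all 9 events:
  event 1 (t=4: DEC d by 8): d (absent) -> -8
  event 2 (t=8: INC d by 6): d -8 -> -2
  event 3 (t=14: SET b = 7): d unchanged
  event 4 (t=17: SET d = -12): d -2 -> -12
  event 5 (t=22: SET d = 46): d -12 -> 46
  event 6 (t=28: SET b = 37): d unchanged
  event 7 (t=36: DEC d by 8): d 46 -> 38
  event 8 (t=43: DEL b): d unchanged
  event 9 (t=50: SET c = -12): d unchanged
Final: d = 38

Answer: 38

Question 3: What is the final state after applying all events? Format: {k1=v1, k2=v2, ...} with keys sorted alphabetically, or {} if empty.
  after event 1 (t=4: DEC d by 8): {d=-8}
  after event 2 (t=8: INC d by 6): {d=-2}
  after event 3 (t=14: SET b = 7): {b=7, d=-2}
  after event 4 (t=17: SET d = -12): {b=7, d=-12}
  after event 5 (t=22: SET d = 46): {b=7, d=46}
  after event 6 (t=28: SET b = 37): {b=37, d=46}
  after event 7 (t=36: DEC d by 8): {b=37, d=38}
  after event 8 (t=43: DEL b): {d=38}
  after event 9 (t=50: SET c = -12): {c=-12, d=38}

Answer: {c=-12, d=38}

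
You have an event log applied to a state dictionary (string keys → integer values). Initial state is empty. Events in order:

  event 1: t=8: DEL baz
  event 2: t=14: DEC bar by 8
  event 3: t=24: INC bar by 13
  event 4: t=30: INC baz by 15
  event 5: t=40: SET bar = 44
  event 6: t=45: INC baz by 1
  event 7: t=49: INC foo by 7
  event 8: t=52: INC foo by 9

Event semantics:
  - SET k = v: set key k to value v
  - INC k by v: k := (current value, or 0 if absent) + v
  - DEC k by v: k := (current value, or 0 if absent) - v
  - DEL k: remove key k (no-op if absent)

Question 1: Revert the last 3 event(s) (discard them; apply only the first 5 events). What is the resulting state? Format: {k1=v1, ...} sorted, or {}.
Keep first 5 events (discard last 3):
  after event 1 (t=8: DEL baz): {}
  after event 2 (t=14: DEC bar by 8): {bar=-8}
  after event 3 (t=24: INC bar by 13): {bar=5}
  after event 4 (t=30: INC baz by 15): {bar=5, baz=15}
  after event 5 (t=40: SET bar = 44): {bar=44, baz=15}

Answer: {bar=44, baz=15}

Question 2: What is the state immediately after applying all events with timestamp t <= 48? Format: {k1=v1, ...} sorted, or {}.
Apply events with t <= 48 (6 events):
  after event 1 (t=8: DEL baz): {}
  after event 2 (t=14: DEC bar by 8): {bar=-8}
  after event 3 (t=24: INC bar by 13): {bar=5}
  after event 4 (t=30: INC baz by 15): {bar=5, baz=15}
  after event 5 (t=40: SET bar = 44): {bar=44, baz=15}
  after event 6 (t=45: INC baz by 1): {bar=44, baz=16}

Answer: {bar=44, baz=16}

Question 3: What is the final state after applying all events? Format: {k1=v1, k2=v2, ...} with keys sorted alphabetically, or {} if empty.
  after event 1 (t=8: DEL baz): {}
  after event 2 (t=14: DEC bar by 8): {bar=-8}
  after event 3 (t=24: INC bar by 13): {bar=5}
  after event 4 (t=30: INC baz by 15): {bar=5, baz=15}
  after event 5 (t=40: SET bar = 44): {bar=44, baz=15}
  after event 6 (t=45: INC baz by 1): {bar=44, baz=16}
  after event 7 (t=49: INC foo by 7): {bar=44, baz=16, foo=7}
  after event 8 (t=52: INC foo by 9): {bar=44, baz=16, foo=16}

Answer: {bar=44, baz=16, foo=16}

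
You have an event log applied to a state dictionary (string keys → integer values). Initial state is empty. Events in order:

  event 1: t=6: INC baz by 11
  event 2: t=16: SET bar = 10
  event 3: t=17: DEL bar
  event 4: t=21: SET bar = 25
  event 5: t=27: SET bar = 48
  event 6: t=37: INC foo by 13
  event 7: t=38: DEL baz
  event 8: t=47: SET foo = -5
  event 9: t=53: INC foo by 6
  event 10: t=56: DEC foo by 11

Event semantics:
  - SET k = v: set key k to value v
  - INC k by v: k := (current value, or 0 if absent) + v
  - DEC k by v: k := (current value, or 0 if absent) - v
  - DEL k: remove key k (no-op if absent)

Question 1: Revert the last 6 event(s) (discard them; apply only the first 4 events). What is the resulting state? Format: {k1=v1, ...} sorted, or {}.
Answer: {bar=25, baz=11}

Derivation:
Keep first 4 events (discard last 6):
  after event 1 (t=6: INC baz by 11): {baz=11}
  after event 2 (t=16: SET bar = 10): {bar=10, baz=11}
  after event 3 (t=17: DEL bar): {baz=11}
  after event 4 (t=21: SET bar = 25): {bar=25, baz=11}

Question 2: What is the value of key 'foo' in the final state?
Answer: -10

Derivation:
Track key 'foo' through all 10 events:
  event 1 (t=6: INC baz by 11): foo unchanged
  event 2 (t=16: SET bar = 10): foo unchanged
  event 3 (t=17: DEL bar): foo unchanged
  event 4 (t=21: SET bar = 25): foo unchanged
  event 5 (t=27: SET bar = 48): foo unchanged
  event 6 (t=37: INC foo by 13): foo (absent) -> 13
  event 7 (t=38: DEL baz): foo unchanged
  event 8 (t=47: SET foo = -5): foo 13 -> -5
  event 9 (t=53: INC foo by 6): foo -5 -> 1
  event 10 (t=56: DEC foo by 11): foo 1 -> -10
Final: foo = -10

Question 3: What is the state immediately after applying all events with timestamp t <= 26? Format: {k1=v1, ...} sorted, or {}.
Apply events with t <= 26 (4 events):
  after event 1 (t=6: INC baz by 11): {baz=11}
  after event 2 (t=16: SET bar = 10): {bar=10, baz=11}
  after event 3 (t=17: DEL bar): {baz=11}
  after event 4 (t=21: SET bar = 25): {bar=25, baz=11}

Answer: {bar=25, baz=11}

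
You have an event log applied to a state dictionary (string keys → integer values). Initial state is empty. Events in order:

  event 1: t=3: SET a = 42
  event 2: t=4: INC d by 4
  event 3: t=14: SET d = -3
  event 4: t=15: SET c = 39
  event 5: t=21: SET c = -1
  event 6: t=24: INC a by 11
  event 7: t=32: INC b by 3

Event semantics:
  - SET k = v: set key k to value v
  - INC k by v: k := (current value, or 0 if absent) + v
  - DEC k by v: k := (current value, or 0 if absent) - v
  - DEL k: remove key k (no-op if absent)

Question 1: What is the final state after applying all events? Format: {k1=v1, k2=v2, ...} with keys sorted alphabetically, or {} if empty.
Answer: {a=53, b=3, c=-1, d=-3}

Derivation:
  after event 1 (t=3: SET a = 42): {a=42}
  after event 2 (t=4: INC d by 4): {a=42, d=4}
  after event 3 (t=14: SET d = -3): {a=42, d=-3}
  after event 4 (t=15: SET c = 39): {a=42, c=39, d=-3}
  after event 5 (t=21: SET c = -1): {a=42, c=-1, d=-3}
  after event 6 (t=24: INC a by 11): {a=53, c=-1, d=-3}
  after event 7 (t=32: INC b by 3): {a=53, b=3, c=-1, d=-3}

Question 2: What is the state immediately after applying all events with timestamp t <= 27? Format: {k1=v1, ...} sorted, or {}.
Answer: {a=53, c=-1, d=-3}

Derivation:
Apply events with t <= 27 (6 events):
  after event 1 (t=3: SET a = 42): {a=42}
  after event 2 (t=4: INC d by 4): {a=42, d=4}
  after event 3 (t=14: SET d = -3): {a=42, d=-3}
  after event 4 (t=15: SET c = 39): {a=42, c=39, d=-3}
  after event 5 (t=21: SET c = -1): {a=42, c=-1, d=-3}
  after event 6 (t=24: INC a by 11): {a=53, c=-1, d=-3}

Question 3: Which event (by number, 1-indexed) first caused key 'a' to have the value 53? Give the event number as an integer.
Answer: 6

Derivation:
Looking for first event where a becomes 53:
  event 1: a = 42
  event 2: a = 42
  event 3: a = 42
  event 4: a = 42
  event 5: a = 42
  event 6: a 42 -> 53  <-- first match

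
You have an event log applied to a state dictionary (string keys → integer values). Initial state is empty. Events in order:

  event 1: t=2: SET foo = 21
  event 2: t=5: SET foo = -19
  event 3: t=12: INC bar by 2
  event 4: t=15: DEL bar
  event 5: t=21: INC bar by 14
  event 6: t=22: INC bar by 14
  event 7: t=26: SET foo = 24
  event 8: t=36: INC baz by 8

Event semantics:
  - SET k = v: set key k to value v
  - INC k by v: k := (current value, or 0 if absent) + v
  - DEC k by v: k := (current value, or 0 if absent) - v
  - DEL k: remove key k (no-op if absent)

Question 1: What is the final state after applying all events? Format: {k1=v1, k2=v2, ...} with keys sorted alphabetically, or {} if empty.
Answer: {bar=28, baz=8, foo=24}

Derivation:
  after event 1 (t=2: SET foo = 21): {foo=21}
  after event 2 (t=5: SET foo = -19): {foo=-19}
  after event 3 (t=12: INC bar by 2): {bar=2, foo=-19}
  after event 4 (t=15: DEL bar): {foo=-19}
  after event 5 (t=21: INC bar by 14): {bar=14, foo=-19}
  after event 6 (t=22: INC bar by 14): {bar=28, foo=-19}
  after event 7 (t=26: SET foo = 24): {bar=28, foo=24}
  after event 8 (t=36: INC baz by 8): {bar=28, baz=8, foo=24}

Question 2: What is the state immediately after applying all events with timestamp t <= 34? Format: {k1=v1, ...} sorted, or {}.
Apply events with t <= 34 (7 events):
  after event 1 (t=2: SET foo = 21): {foo=21}
  after event 2 (t=5: SET foo = -19): {foo=-19}
  after event 3 (t=12: INC bar by 2): {bar=2, foo=-19}
  after event 4 (t=15: DEL bar): {foo=-19}
  after event 5 (t=21: INC bar by 14): {bar=14, foo=-19}
  after event 6 (t=22: INC bar by 14): {bar=28, foo=-19}
  after event 7 (t=26: SET foo = 24): {bar=28, foo=24}

Answer: {bar=28, foo=24}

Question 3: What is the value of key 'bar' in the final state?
Track key 'bar' through all 8 events:
  event 1 (t=2: SET foo = 21): bar unchanged
  event 2 (t=5: SET foo = -19): bar unchanged
  event 3 (t=12: INC bar by 2): bar (absent) -> 2
  event 4 (t=15: DEL bar): bar 2 -> (absent)
  event 5 (t=21: INC bar by 14): bar (absent) -> 14
  event 6 (t=22: INC bar by 14): bar 14 -> 28
  event 7 (t=26: SET foo = 24): bar unchanged
  event 8 (t=36: INC baz by 8): bar unchanged
Final: bar = 28

Answer: 28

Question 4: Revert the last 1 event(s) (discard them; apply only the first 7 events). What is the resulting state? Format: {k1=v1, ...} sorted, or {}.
Keep first 7 events (discard last 1):
  after event 1 (t=2: SET foo = 21): {foo=21}
  after event 2 (t=5: SET foo = -19): {foo=-19}
  after event 3 (t=12: INC bar by 2): {bar=2, foo=-19}
  after event 4 (t=15: DEL bar): {foo=-19}
  after event 5 (t=21: INC bar by 14): {bar=14, foo=-19}
  after event 6 (t=22: INC bar by 14): {bar=28, foo=-19}
  after event 7 (t=26: SET foo = 24): {bar=28, foo=24}

Answer: {bar=28, foo=24}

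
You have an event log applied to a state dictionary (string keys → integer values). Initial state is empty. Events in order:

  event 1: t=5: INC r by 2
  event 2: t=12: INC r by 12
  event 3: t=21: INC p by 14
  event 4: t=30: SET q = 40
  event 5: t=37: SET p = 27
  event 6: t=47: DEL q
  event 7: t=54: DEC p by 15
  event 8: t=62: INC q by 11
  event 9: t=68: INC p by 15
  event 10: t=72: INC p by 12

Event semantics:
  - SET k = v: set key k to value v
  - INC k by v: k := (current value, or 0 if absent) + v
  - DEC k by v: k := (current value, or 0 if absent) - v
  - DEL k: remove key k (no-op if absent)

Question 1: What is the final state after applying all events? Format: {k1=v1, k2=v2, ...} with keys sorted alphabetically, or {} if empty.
Answer: {p=39, q=11, r=14}

Derivation:
  after event 1 (t=5: INC r by 2): {r=2}
  after event 2 (t=12: INC r by 12): {r=14}
  after event 3 (t=21: INC p by 14): {p=14, r=14}
  after event 4 (t=30: SET q = 40): {p=14, q=40, r=14}
  after event 5 (t=37: SET p = 27): {p=27, q=40, r=14}
  after event 6 (t=47: DEL q): {p=27, r=14}
  after event 7 (t=54: DEC p by 15): {p=12, r=14}
  after event 8 (t=62: INC q by 11): {p=12, q=11, r=14}
  after event 9 (t=68: INC p by 15): {p=27, q=11, r=14}
  after event 10 (t=72: INC p by 12): {p=39, q=11, r=14}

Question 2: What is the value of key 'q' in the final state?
Track key 'q' through all 10 events:
  event 1 (t=5: INC r by 2): q unchanged
  event 2 (t=12: INC r by 12): q unchanged
  event 3 (t=21: INC p by 14): q unchanged
  event 4 (t=30: SET q = 40): q (absent) -> 40
  event 5 (t=37: SET p = 27): q unchanged
  event 6 (t=47: DEL q): q 40 -> (absent)
  event 7 (t=54: DEC p by 15): q unchanged
  event 8 (t=62: INC q by 11): q (absent) -> 11
  event 9 (t=68: INC p by 15): q unchanged
  event 10 (t=72: INC p by 12): q unchanged
Final: q = 11

Answer: 11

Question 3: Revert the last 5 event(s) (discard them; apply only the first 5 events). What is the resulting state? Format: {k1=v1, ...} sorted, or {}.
Keep first 5 events (discard last 5):
  after event 1 (t=5: INC r by 2): {r=2}
  after event 2 (t=12: INC r by 12): {r=14}
  after event 3 (t=21: INC p by 14): {p=14, r=14}
  after event 4 (t=30: SET q = 40): {p=14, q=40, r=14}
  after event 5 (t=37: SET p = 27): {p=27, q=40, r=14}

Answer: {p=27, q=40, r=14}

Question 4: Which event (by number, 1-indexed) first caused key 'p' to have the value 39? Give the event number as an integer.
Looking for first event where p becomes 39:
  event 3: p = 14
  event 4: p = 14
  event 5: p = 27
  event 6: p = 27
  event 7: p = 12
  event 8: p = 12
  event 9: p = 27
  event 10: p 27 -> 39  <-- first match

Answer: 10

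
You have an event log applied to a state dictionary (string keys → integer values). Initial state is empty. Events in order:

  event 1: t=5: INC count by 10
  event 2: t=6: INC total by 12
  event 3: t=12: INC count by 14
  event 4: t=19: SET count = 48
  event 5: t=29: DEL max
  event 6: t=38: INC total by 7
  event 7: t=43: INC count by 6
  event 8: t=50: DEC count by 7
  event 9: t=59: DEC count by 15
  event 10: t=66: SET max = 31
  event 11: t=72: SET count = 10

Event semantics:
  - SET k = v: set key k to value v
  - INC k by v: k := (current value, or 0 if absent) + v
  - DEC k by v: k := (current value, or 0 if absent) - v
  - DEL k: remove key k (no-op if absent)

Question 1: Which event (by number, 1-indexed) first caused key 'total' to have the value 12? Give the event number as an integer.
Looking for first event where total becomes 12:
  event 2: total (absent) -> 12  <-- first match

Answer: 2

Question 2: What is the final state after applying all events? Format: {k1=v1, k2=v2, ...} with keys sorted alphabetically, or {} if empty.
  after event 1 (t=5: INC count by 10): {count=10}
  after event 2 (t=6: INC total by 12): {count=10, total=12}
  after event 3 (t=12: INC count by 14): {count=24, total=12}
  after event 4 (t=19: SET count = 48): {count=48, total=12}
  after event 5 (t=29: DEL max): {count=48, total=12}
  after event 6 (t=38: INC total by 7): {count=48, total=19}
  after event 7 (t=43: INC count by 6): {count=54, total=19}
  after event 8 (t=50: DEC count by 7): {count=47, total=19}
  after event 9 (t=59: DEC count by 15): {count=32, total=19}
  after event 10 (t=66: SET max = 31): {count=32, max=31, total=19}
  after event 11 (t=72: SET count = 10): {count=10, max=31, total=19}

Answer: {count=10, max=31, total=19}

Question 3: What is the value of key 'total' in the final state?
Answer: 19

Derivation:
Track key 'total' through all 11 events:
  event 1 (t=5: INC count by 10): total unchanged
  event 2 (t=6: INC total by 12): total (absent) -> 12
  event 3 (t=12: INC count by 14): total unchanged
  event 4 (t=19: SET count = 48): total unchanged
  event 5 (t=29: DEL max): total unchanged
  event 6 (t=38: INC total by 7): total 12 -> 19
  event 7 (t=43: INC count by 6): total unchanged
  event 8 (t=50: DEC count by 7): total unchanged
  event 9 (t=59: DEC count by 15): total unchanged
  event 10 (t=66: SET max = 31): total unchanged
  event 11 (t=72: SET count = 10): total unchanged
Final: total = 19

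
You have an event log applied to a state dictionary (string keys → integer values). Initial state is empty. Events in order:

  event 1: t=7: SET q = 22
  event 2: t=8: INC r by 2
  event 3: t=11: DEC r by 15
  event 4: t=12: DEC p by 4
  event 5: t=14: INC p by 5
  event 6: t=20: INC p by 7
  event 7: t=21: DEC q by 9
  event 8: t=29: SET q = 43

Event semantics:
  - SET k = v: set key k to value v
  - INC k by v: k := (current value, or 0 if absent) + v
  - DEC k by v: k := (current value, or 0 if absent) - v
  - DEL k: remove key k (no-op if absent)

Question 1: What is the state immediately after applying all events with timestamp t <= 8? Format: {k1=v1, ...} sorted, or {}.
Answer: {q=22, r=2}

Derivation:
Apply events with t <= 8 (2 events):
  after event 1 (t=7: SET q = 22): {q=22}
  after event 2 (t=8: INC r by 2): {q=22, r=2}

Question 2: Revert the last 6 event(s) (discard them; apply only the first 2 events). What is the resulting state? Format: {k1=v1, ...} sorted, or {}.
Answer: {q=22, r=2}

Derivation:
Keep first 2 events (discard last 6):
  after event 1 (t=7: SET q = 22): {q=22}
  after event 2 (t=8: INC r by 2): {q=22, r=2}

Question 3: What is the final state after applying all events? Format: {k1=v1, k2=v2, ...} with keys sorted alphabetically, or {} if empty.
Answer: {p=8, q=43, r=-13}

Derivation:
  after event 1 (t=7: SET q = 22): {q=22}
  after event 2 (t=8: INC r by 2): {q=22, r=2}
  after event 3 (t=11: DEC r by 15): {q=22, r=-13}
  after event 4 (t=12: DEC p by 4): {p=-4, q=22, r=-13}
  after event 5 (t=14: INC p by 5): {p=1, q=22, r=-13}
  after event 6 (t=20: INC p by 7): {p=8, q=22, r=-13}
  after event 7 (t=21: DEC q by 9): {p=8, q=13, r=-13}
  after event 8 (t=29: SET q = 43): {p=8, q=43, r=-13}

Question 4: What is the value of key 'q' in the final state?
Track key 'q' through all 8 events:
  event 1 (t=7: SET q = 22): q (absent) -> 22
  event 2 (t=8: INC r by 2): q unchanged
  event 3 (t=11: DEC r by 15): q unchanged
  event 4 (t=12: DEC p by 4): q unchanged
  event 5 (t=14: INC p by 5): q unchanged
  event 6 (t=20: INC p by 7): q unchanged
  event 7 (t=21: DEC q by 9): q 22 -> 13
  event 8 (t=29: SET q = 43): q 13 -> 43
Final: q = 43

Answer: 43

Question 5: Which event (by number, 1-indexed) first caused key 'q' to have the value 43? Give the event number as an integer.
Looking for first event where q becomes 43:
  event 1: q = 22
  event 2: q = 22
  event 3: q = 22
  event 4: q = 22
  event 5: q = 22
  event 6: q = 22
  event 7: q = 13
  event 8: q 13 -> 43  <-- first match

Answer: 8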